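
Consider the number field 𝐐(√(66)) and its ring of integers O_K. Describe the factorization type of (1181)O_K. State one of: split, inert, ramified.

split

Since 66 ≢ 1 mod 4, the ring of integers is ℤ[√66] with discriminant 4·66 = 264.
disc(K) = 264 is not divisible by 1181; 1181 is unramified.
Compute (66/1181) via Euler: 66^((1181-1)/2) mod 1181 = 1, so (66/1181) = 1.
d is a quadratic residue mod p, hence 1181 splits in O_K.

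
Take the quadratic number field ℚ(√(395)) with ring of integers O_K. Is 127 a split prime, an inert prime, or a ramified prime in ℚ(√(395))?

395 mod 4 = 3, hence disc K = 4·395 = 1580 and O_K = ℤ[√395].
disc(K) = 1580 is not divisible by 127; 127 is unramified.
Euler's criterion: 395^63 mod 127 = 126. Thus (395|127) = -1.
(395/127) = -1, so 127 is inert.

remains prime (inert)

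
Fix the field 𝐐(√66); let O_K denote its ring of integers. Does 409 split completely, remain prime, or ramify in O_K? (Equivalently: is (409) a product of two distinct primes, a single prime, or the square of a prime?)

inert

d = 66 ≡ 2 (mod 4), so O_K = ℤ[√66] and disc(K) = 4d = 264.
disc(K) = 264 is not divisible by 409; 409 is unramified.
Legendre symbol by Euler's criterion: (66/409) ≡ 66^204 ≡ 408 (mod 409), i.e. (66/409) = -1.
Legendre symbol -1 ⇒ 409 is inert.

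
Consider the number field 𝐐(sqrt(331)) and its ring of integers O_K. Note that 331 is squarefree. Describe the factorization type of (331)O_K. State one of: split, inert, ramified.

p ramifies

331 mod 4 = 3, hence disc K = 4·331 = 1324 and O_K = ℤ[√331].
Ramification test: 331 | 1324. The prime 331 ramifies in K.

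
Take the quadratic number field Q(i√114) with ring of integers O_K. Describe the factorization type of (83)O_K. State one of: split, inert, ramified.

-114 mod 4 = 2, hence disc K = 4·(-114) = -456 and O_K = ℤ[√-114].
Since gcd(83, -456) = 1 the prime 83 does not ramify.
Legendre symbol by Euler's criterion: (-114/83) ≡ (-114)^41 ≡ 82 (mod 83), i.e. (-114/83) = -1.
d is a non-residue mod p, hence 83 remains inert in O_K.

inert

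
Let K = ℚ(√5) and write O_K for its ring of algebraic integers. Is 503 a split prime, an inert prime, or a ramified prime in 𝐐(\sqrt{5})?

p is inert

Since 5 ≡ 1 mod 4, the ring of integers is ℤ[(1+√5)/2] with discriminant 5.
503 ∤ 5, so 503 is unramified.
Euler's criterion: 5^251 mod 503 = 502. Thus (5|503) = -1.
Legendre symbol -1 ⇒ 503 is inert.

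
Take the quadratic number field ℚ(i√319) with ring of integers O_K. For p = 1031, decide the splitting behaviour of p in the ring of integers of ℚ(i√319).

Since -319 ≡ 1 mod 4, the ring of integers is ℤ[(1+√-319)/2] with discriminant -319.
disc(K) = -319 is not divisible by 1031; 1031 is unramified.
(-319/1031) = 712^515 mod 1031 = 1030, giving Legendre symbol -1.
Legendre symbol -1 ⇒ 1031 is inert.

inert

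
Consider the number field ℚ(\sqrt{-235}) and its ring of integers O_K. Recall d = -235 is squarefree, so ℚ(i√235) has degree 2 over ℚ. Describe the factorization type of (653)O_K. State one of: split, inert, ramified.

inert — (653) stays prime in O_K

d = -235 ≡ 1 (mod 4), so O_K = ℤ[(1+√-235)/2] and disc(K) = d = -235.
disc(K) = -235 is not divisible by 653; 653 is unramified.
Euler's criterion: (-235)^326 mod 653 = 652. Thus (-235|653) = -1.
Legendre symbol -1 ⇒ 653 is inert.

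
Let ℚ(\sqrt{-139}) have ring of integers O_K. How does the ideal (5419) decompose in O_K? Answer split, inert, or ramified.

Since -139 ≡ 1 mod 4, the ring of integers is ℤ[(1+√-139)/2] with discriminant -139.
Since gcd(5419, -139) = 1 the prime 5419 does not ramify.
Compute (-139/5419) via Euler: 5280^((5419-1)/2) mod 5419 = 1, so (-139/5419) = 1.
d is a quadratic residue mod p, hence 5419 splits in O_K.

5419 splits in O_K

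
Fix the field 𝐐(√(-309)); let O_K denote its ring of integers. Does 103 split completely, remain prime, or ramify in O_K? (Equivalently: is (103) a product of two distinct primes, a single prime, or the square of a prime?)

-309 mod 4 = 3, hence disc K = 4·(-309) = -1236 and O_K = ℤ[√-309].
disc(K) = -1236 = 103·(-12), so p = 103 is ramified.

ramifies in O_K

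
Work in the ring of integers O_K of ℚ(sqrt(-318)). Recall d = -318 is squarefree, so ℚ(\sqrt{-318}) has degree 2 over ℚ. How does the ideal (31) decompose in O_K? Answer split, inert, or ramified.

d = -318 ≡ 2 (mod 4), so O_K = ℤ[√-318] and disc(K) = 4d = -1272.
disc(K) = -1272 is not divisible by 31; 31 is unramified.
Compute (-318/31) via Euler: 23^((31-1)/2) mod 31 = 30, so (-318/31) = -1.
(-318/31) = -1, so 31 is inert.

inert — (31) stays prime in O_K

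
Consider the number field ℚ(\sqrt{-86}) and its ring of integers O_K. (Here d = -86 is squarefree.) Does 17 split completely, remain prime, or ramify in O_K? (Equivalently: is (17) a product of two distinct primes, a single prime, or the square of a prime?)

d = -86 ≡ 2 (mod 4), so O_K = ℤ[√-86] and disc(K) = 4d = -344.
Since gcd(17, -344) = 1 the prime 17 does not ramify.
Euler's criterion: (-86)^8 mod 17 = 1. Thus (-86|17) = 1.
d is a quadratic residue mod p, hence 17 splits in O_K.

17 splits in O_K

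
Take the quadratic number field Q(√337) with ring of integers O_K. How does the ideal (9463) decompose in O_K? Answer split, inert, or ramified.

p splits

Since 337 ≡ 1 mod 4, the ring of integers is ℤ[(1+√337)/2] with discriminant 337.
9463 ∤ 337, so 9463 is unramified.
Euler's criterion: 337^4731 mod 9463 = 1. Thus (337|9463) = 1.
Legendre symbol 1 ⇒ 9463 is split.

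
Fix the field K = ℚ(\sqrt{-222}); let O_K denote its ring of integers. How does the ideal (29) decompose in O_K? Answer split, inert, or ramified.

inert

-222 mod 4 = 2, hence disc K = 4·(-222) = -888 and O_K = ℤ[√-222].
disc(K) = -888 is not divisible by 29; 29 is unramified.
Compute (-222/29) via Euler: 10^((29-1)/2) mod 29 = 28, so (-222/29) = -1.
Legendre symbol -1 ⇒ 29 is inert.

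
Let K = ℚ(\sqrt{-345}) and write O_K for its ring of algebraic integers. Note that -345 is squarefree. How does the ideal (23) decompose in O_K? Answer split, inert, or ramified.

p ramifies

-345 mod 4 = 3, hence disc K = 4·(-345) = -1380 and O_K = ℤ[√-345].
disc(K) = -1380 = 23·(-60), so p = 23 is ramified.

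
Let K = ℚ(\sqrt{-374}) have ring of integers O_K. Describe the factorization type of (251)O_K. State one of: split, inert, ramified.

d = -374 ≡ 2 (mod 4), so O_K = ℤ[√-374] and disc(K) = 4d = -1496.
251 ∤ -1496, so 251 is unramified.
Compute (-374/251) via Euler: 128^((251-1)/2) mod 251 = 250, so (-374/251) = -1.
Legendre symbol -1 ⇒ 251 is inert.

inert — (251) stays prime in O_K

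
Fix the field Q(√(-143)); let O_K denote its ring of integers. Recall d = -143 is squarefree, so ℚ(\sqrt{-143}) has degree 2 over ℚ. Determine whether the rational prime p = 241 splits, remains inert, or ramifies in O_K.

split

-143 mod 4 = 1, hence disc K = -143 and O_K = ℤ[(1+√-143)/2].
241 ∤ -143, so 241 is unramified.
Compute (-143/241) via Euler: 98^((241-1)/2) mod 241 = 1, so (-143/241) = 1.
Legendre symbol 1 ⇒ 241 is split.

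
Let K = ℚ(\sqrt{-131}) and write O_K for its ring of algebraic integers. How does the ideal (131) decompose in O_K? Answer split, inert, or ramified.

p ramifies

-131 mod 4 = 1, hence disc K = -131 and O_K = ℤ[(1+√-131)/2].
disc(K) = -131 = 131·(-1), so p = 131 is ramified.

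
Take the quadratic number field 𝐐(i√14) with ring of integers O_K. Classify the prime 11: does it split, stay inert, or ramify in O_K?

Since -14 ≢ 1 mod 4, the ring of integers is ℤ[√-14] with discriminant 4·(-14) = -56.
11 ∤ -56, so 11 is unramified.
Legendre symbol by Euler's criterion: (-14/11) ≡ (-14)^5 ≡ 10 (mod 11), i.e. (-14/11) = -1.
d is a non-residue mod p, hence 11 remains inert in O_K.

11 remains inert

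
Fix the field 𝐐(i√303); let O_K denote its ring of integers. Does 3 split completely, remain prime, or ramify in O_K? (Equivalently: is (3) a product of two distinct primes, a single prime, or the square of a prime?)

ramifies in O_K

d = -303 ≡ 1 (mod 4), so O_K = ℤ[(1+√-303)/2] and disc(K) = d = -303.
3 divides disc(K) = -303, so 3 ramifies.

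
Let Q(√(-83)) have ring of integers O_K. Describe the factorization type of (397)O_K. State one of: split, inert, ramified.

397 splits in O_K

Since -83 ≡ 1 mod 4, the ring of integers is ℤ[(1+√-83)/2] with discriminant -83.
397 ∤ -83, so 397 is unramified.
Compute (-83/397) via Euler: 314^((397-1)/2) mod 397 = 1, so (-83/397) = 1.
Legendre symbol 1 ⇒ 397 is split.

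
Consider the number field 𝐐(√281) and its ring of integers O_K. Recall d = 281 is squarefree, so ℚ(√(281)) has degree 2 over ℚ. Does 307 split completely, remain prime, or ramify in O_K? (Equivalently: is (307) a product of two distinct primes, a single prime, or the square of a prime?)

remains prime (inert)

281 mod 4 = 1, hence disc K = 281 and O_K = ℤ[(1+√281)/2].
307 ∤ 281, so 307 is unramified.
(281/307) = 281^153 mod 307 = 306, giving Legendre symbol -1.
d is a non-residue mod p, hence 307 remains inert in O_K.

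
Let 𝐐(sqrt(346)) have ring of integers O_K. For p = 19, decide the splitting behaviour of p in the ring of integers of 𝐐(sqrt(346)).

d = 346 ≡ 2 (mod 4), so O_K = ℤ[√346] and disc(K) = 4d = 1384.
Since gcd(19, 1384) = 1 the prime 19 does not ramify.
Compute (346/19) via Euler: 4^((19-1)/2) mod 19 = 1, so (346/19) = 1.
Legendre symbol 1 ⇒ 19 is split.

split — (19) = 𝔭₁𝔭₂ with 𝔭₁ ≠ 𝔭₂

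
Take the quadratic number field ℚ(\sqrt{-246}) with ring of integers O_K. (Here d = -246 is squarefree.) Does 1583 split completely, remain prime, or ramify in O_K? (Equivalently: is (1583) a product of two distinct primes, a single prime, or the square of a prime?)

d = -246 ≡ 2 (mod 4), so O_K = ℤ[√-246] and disc(K) = 4d = -984.
1583 ∤ -984, so 1583 is unramified.
Compute (-246/1583) via Euler: 1337^((1583-1)/2) mod 1583 = 1582, so (-246/1583) = -1.
Legendre symbol -1 ⇒ 1583 is inert.

1583 remains inert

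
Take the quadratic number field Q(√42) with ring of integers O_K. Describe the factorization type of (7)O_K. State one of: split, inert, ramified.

Since 42 ≢ 1 mod 4, the ring of integers is ℤ[√42] with discriminant 4·42 = 168.
Ramification test: 7 | 168. The prime 7 ramifies in K.

p ramifies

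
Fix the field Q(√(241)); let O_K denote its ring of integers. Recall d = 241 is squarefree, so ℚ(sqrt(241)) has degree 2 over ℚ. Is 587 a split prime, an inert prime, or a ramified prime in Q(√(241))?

inert — (587) stays prime in O_K

241 mod 4 = 1, hence disc K = 241 and O_K = ℤ[(1+√241)/2].
Since gcd(587, 241) = 1 the prime 587 does not ramify.
(241/587) = 241^293 mod 587 = 586, giving Legendre symbol -1.
(241/587) = -1, so 587 is inert.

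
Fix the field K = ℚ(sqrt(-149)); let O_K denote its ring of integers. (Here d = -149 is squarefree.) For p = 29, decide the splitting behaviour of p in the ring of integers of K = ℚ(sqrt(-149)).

split

Since -149 ≢ 1 mod 4, the ring of integers is ℤ[√-149] with discriminant 4·(-149) = -596.
29 ∤ -596, so 29 is unramified.
Legendre symbol by Euler's criterion: (-149/29) ≡ (-149)^14 ≡ 1 (mod 29), i.e. (-149/29) = 1.
Legendre symbol 1 ⇒ 29 is split.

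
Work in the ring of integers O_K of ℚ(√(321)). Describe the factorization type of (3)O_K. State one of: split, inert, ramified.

ramifies in O_K

Since 321 ≡ 1 mod 4, the ring of integers is ℤ[(1+√321)/2] with discriminant 321.
disc(K) = 321 = 3·107, so p = 3 is ramified.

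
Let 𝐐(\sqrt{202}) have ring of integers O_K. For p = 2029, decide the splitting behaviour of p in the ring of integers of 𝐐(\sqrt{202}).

d = 202 ≡ 2 (mod 4), so O_K = ℤ[√202] and disc(K) = 4d = 808.
2029 ∤ 808, so 2029 is unramified.
Euler's criterion: 202^1014 mod 2029 = 2028. Thus (202|2029) = -1.
(202/2029) = -1, so 2029 is inert.

2029 remains inert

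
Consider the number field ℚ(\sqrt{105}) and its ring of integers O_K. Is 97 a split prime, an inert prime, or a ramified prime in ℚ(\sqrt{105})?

p splits

d = 105 ≡ 1 (mod 4), so O_K = ℤ[(1+√105)/2] and disc(K) = d = 105.
disc(K) = 105 is not divisible by 97; 97 is unramified.
(105/97) = 8^48 mod 97 = 1, giving Legendre symbol 1.
d is a quadratic residue mod p, hence 97 splits in O_K.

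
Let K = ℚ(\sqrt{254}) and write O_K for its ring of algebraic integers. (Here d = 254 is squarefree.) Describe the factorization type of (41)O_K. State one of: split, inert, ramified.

d = 254 ≡ 2 (mod 4), so O_K = ℤ[√254] and disc(K) = 4d = 1016.
41 ∤ 1016, so 41 is unramified.
Legendre symbol by Euler's criterion: (254/41) ≡ 254^20 ≡ 1 (mod 41), i.e. (254/41) = 1.
d is a quadratic residue mod p, hence 41 splits in O_K.

p splits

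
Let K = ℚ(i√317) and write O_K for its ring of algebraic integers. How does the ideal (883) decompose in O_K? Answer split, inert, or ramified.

883 splits in O_K

Since -317 ≢ 1 mod 4, the ring of integers is ℤ[√-317] with discriminant 4·(-317) = -1268.
disc(K) = -1268 is not divisible by 883; 883 is unramified.
(-317/883) = 566^441 mod 883 = 1, giving Legendre symbol 1.
Legendre symbol 1 ⇒ 883 is split.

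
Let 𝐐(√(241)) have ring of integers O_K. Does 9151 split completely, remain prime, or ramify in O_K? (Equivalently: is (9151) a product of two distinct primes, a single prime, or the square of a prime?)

inert

241 mod 4 = 1, hence disc K = 241 and O_K = ℤ[(1+√241)/2].
Since gcd(9151, 241) = 1 the prime 9151 does not ramify.
Legendre symbol by Euler's criterion: (241/9151) ≡ 241^4575 ≡ 9150 (mod 9151), i.e. (241/9151) = -1.
d is a non-residue mod p, hence 9151 remains inert in O_K.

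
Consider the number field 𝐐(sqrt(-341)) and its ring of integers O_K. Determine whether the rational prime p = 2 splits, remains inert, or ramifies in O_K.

ramifies in O_K

-341 mod 4 = 3, hence disc K = 4·(-341) = -1364 and O_K = ℤ[√-341].
2 divides disc(K) = -1364, so 2 ramifies.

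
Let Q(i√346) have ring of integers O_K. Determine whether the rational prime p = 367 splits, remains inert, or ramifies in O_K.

-346 mod 4 = 2, hence disc K = 4·(-346) = -1384 and O_K = ℤ[√-346].
disc(K) = -1384 is not divisible by 367; 367 is unramified.
Compute (-346/367) via Euler: 21^((367-1)/2) mod 367 = 366, so (-346/367) = -1.
(-346/367) = -1, so 367 is inert.

p is inert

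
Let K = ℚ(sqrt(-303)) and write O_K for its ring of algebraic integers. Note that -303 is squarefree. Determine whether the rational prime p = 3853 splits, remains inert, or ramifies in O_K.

d = -303 ≡ 1 (mod 4), so O_K = ℤ[(1+√-303)/2] and disc(K) = d = -303.
3853 ∤ -303, so 3853 is unramified.
(-303/3853) = 3550^1926 mod 3853 = 3852, giving Legendre symbol -1.
Legendre symbol -1 ⇒ 3853 is inert.

inert — (3853) stays prime in O_K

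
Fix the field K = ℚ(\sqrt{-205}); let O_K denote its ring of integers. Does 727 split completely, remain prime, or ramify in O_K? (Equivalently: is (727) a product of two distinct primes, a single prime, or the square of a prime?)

Since -205 ≢ 1 mod 4, the ring of integers is ℤ[√-205] with discriminant 4·(-205) = -820.
Since gcd(727, -820) = 1 the prime 727 does not ramify.
Compute (-205/727) via Euler: 522^((727-1)/2) mod 727 = 726, so (-205/727) = -1.
(-205/727) = -1, so 727 is inert.

inert — (727) stays prime in O_K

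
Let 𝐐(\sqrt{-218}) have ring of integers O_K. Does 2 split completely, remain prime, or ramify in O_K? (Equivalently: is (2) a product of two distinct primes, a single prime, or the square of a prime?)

Since -218 ≢ 1 mod 4, the ring of integers is ℤ[√-218] with discriminant 4·(-218) = -872.
disc(K) = -872 = 2·(-436), so p = 2 is ramified.

p ramifies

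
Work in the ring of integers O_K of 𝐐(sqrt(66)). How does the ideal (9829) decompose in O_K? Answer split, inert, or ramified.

p splits

Since 66 ≢ 1 mod 4, the ring of integers is ℤ[√66] with discriminant 4·66 = 264.
disc(K) = 264 is not divisible by 9829; 9829 is unramified.
Euler's criterion: 66^4914 mod 9829 = 1. Thus (66|9829) = 1.
d is a quadratic residue mod p, hence 9829 splits in O_K.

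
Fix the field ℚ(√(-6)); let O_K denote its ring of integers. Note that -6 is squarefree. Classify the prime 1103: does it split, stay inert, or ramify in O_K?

Since -6 ≢ 1 mod 4, the ring of integers is ℤ[√-6] with discriminant 4·(-6) = -24.
disc(K) = -24 is not divisible by 1103; 1103 is unramified.
Euler's criterion: (-6)^551 mod 1103 = 1102. Thus (-6|1103) = -1.
Legendre symbol -1 ⇒ 1103 is inert.

remains prime (inert)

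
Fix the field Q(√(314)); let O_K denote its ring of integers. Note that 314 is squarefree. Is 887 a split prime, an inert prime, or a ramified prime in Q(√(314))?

remains prime (inert)

d = 314 ≡ 2 (mod 4), so O_K = ℤ[√314] and disc(K) = 4d = 1256.
Since gcd(887, 1256) = 1 the prime 887 does not ramify.
Compute (314/887) via Euler: 314^((887-1)/2) mod 887 = 886, so (314/887) = -1.
Legendre symbol -1 ⇒ 887 is inert.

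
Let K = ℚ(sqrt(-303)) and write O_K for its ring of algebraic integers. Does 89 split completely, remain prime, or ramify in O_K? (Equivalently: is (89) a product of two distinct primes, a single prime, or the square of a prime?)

split

-303 mod 4 = 1, hence disc K = -303 and O_K = ℤ[(1+√-303)/2].
disc(K) = -303 is not divisible by 89; 89 is unramified.
(-303/89) = 53^44 mod 89 = 1, giving Legendre symbol 1.
Legendre symbol 1 ⇒ 89 is split.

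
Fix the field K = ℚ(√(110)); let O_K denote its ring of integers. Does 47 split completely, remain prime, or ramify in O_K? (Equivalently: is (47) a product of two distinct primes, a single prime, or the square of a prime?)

splits completely

Since 110 ≢ 1 mod 4, the ring of integers is ℤ[√110] with discriminant 4·110 = 440.
Since gcd(47, 440) = 1 the prime 47 does not ramify.
(110/47) = 16^23 mod 47 = 1, giving Legendre symbol 1.
d is a quadratic residue mod p, hence 47 splits in O_K.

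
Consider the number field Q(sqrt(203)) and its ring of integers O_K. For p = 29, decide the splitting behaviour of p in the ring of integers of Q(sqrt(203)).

d = 203 ≡ 3 (mod 4), so O_K = ℤ[√203] and disc(K) = 4d = 812.
29 divides disc(K) = 812, so 29 ramifies.

29 is ramified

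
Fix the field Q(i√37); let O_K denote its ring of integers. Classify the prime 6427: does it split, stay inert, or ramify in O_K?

p is inert

Since -37 ≢ 1 mod 4, the ring of integers is ℤ[√-37] with discriminant 4·(-37) = -148.
disc(K) = -148 is not divisible by 6427; 6427 is unramified.
(-37/6427) = 6390^3213 mod 6427 = 6426, giving Legendre symbol -1.
Legendre symbol -1 ⇒ 6427 is inert.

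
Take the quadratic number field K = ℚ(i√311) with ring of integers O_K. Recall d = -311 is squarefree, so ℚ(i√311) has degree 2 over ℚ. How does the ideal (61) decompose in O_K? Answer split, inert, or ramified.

d = -311 ≡ 1 (mod 4), so O_K = ℤ[(1+√-311)/2] and disc(K) = d = -311.
61 ∤ -311, so 61 is unramified.
(-311/61) = 55^30 mod 61 = 60, giving Legendre symbol -1.
d is a non-residue mod p, hence 61 remains inert in O_K.

remains prime (inert)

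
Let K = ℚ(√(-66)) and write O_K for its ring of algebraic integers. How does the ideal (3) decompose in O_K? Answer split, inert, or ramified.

d = -66 ≡ 2 (mod 4), so O_K = ℤ[√-66] and disc(K) = 4d = -264.
3 divides disc(K) = -264, so 3 ramifies.

ramified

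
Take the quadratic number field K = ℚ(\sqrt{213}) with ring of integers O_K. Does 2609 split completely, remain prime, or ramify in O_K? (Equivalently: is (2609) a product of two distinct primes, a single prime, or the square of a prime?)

p splits

213 mod 4 = 1, hence disc K = 213 and O_K = ℤ[(1+√213)/2].
Since gcd(2609, 213) = 1 the prime 2609 does not ramify.
(213/2609) = 213^1304 mod 2609 = 1, giving Legendre symbol 1.
Legendre symbol 1 ⇒ 2609 is split.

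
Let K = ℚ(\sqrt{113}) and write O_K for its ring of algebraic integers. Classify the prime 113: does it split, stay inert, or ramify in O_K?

d = 113 ≡ 1 (mod 4), so O_K = ℤ[(1+√113)/2] and disc(K) = d = 113.
Ramification test: 113 | 113. The prime 113 ramifies in K.

ramified — (113) = 𝔭²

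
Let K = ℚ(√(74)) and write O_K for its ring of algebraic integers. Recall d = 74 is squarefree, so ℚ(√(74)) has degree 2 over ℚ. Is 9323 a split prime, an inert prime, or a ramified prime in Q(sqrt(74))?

d = 74 ≡ 2 (mod 4), so O_K = ℤ[√74] and disc(K) = 4d = 296.
Since gcd(9323, 296) = 1 the prime 9323 does not ramify.
Compute (74/9323) via Euler: 74^((9323-1)/2) mod 9323 = 9322, so (74/9323) = -1.
Legendre symbol -1 ⇒ 9323 is inert.

inert — (9323) stays prime in O_K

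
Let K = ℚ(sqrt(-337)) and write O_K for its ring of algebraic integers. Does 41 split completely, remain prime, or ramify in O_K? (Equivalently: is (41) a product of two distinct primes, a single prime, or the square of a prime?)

41 splits in O_K

-337 mod 4 = 3, hence disc K = 4·(-337) = -1348 and O_K = ℤ[√-337].
Since gcd(41, -1348) = 1 the prime 41 does not ramify.
Legendre symbol by Euler's criterion: (-337/41) ≡ (-337)^20 ≡ 1 (mod 41), i.e. (-337/41) = 1.
Legendre symbol 1 ⇒ 41 is split.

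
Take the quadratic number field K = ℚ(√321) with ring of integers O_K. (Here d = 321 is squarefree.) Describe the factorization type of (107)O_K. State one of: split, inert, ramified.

321 mod 4 = 1, hence disc K = 321 and O_K = ℤ[(1+√321)/2].
107 divides disc(K) = 321, so 107 ramifies.

ramified — (107) = 𝔭²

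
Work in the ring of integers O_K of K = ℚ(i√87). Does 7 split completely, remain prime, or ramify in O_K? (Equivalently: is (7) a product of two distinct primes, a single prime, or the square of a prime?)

split — (7) = 𝔭₁𝔭₂ with 𝔭₁ ≠ 𝔭₂

d = -87 ≡ 1 (mod 4), so O_K = ℤ[(1+√-87)/2] and disc(K) = d = -87.
Since gcd(7, -87) = 1 the prime 7 does not ramify.
(-87/7) = 4^3 mod 7 = 1, giving Legendre symbol 1.
(-87/7) = 1, so 7 splits.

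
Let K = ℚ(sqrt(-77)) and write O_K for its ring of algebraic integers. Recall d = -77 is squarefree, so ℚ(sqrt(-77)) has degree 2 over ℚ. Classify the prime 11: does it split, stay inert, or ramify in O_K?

Since -77 ≢ 1 mod 4, the ring of integers is ℤ[√-77] with discriminant 4·(-77) = -308.
disc(K) = -308 = 11·(-28), so p = 11 is ramified.

ramified — (11) = 𝔭²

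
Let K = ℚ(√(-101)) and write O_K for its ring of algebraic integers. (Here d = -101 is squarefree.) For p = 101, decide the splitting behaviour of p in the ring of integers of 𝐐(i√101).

p ramifies

Since -101 ≢ 1 mod 4, the ring of integers is ℤ[√-101] with discriminant 4·(-101) = -404.
101 divides disc(K) = -404, so 101 ramifies.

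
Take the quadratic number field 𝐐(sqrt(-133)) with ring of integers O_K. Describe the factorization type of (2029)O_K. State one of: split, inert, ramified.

d = -133 ≡ 3 (mod 4), so O_K = ℤ[√-133] and disc(K) = 4d = -532.
2029 ∤ -532, so 2029 is unramified.
Euler's criterion: (-133)^1014 mod 2029 = 1. Thus (-133|2029) = 1.
Legendre symbol 1 ⇒ 2029 is split.

split — (2029) = 𝔭₁𝔭₂ with 𝔭₁ ≠ 𝔭₂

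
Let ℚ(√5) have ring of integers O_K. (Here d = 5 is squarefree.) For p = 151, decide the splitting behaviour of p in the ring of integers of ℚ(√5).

Since 5 ≡ 1 mod 4, the ring of integers is ℤ[(1+√5)/2] with discriminant 5.
Since gcd(151, 5) = 1 the prime 151 does not ramify.
Compute (5/151) via Euler: 5^((151-1)/2) mod 151 = 1, so (5/151) = 1.
d is a quadratic residue mod p, hence 151 splits in O_K.

splits completely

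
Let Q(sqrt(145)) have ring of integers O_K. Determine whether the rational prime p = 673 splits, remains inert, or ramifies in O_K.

Since 145 ≡ 1 mod 4, the ring of integers is ℤ[(1+√145)/2] with discriminant 145.
673 ∤ 145, so 673 is unramified.
(145/673) = 145^336 mod 673 = 672, giving Legendre symbol -1.
d is a non-residue mod p, hence 673 remains inert in O_K.

inert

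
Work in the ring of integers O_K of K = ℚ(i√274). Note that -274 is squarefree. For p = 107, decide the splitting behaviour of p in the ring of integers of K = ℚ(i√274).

Since -274 ≢ 1 mod 4, the ring of integers is ℤ[√-274] with discriminant 4·(-274) = -1096.
Since gcd(107, -1096) = 1 the prime 107 does not ramify.
(-274/107) = 47^53 mod 107 = 1, giving Legendre symbol 1.
d is a quadratic residue mod p, hence 107 splits in O_K.

split — (107) = 𝔭₁𝔭₂ with 𝔭₁ ≠ 𝔭₂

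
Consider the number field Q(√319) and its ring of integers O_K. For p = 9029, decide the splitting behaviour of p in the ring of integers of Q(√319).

inert

Since 319 ≢ 1 mod 4, the ring of integers is ℤ[√319] with discriminant 4·319 = 1276.
Since gcd(9029, 1276) = 1 the prime 9029 does not ramify.
Euler's criterion: 319^4514 mod 9029 = 9028. Thus (319|9029) = -1.
Legendre symbol -1 ⇒ 9029 is inert.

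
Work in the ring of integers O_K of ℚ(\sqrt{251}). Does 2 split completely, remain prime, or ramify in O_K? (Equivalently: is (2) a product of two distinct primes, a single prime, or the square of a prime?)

Since 251 ≢ 1 mod 4, the ring of integers is ℤ[√251] with discriminant 4·251 = 1004.
Ramification test: 2 | 1004. The prime 2 ramifies in K.

p ramifies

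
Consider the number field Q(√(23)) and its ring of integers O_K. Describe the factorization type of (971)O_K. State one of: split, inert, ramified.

d = 23 ≡ 3 (mod 4), so O_K = ℤ[√23] and disc(K) = 4d = 92.
Since gcd(971, 92) = 1 the prime 971 does not ramify.
Compute (23/971) via Euler: 23^((971-1)/2) mod 971 = 1, so (23/971) = 1.
Legendre symbol 1 ⇒ 971 is split.

971 splits in O_K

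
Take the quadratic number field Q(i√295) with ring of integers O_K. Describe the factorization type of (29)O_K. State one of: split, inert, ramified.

29 splits in O_K

d = -295 ≡ 1 (mod 4), so O_K = ℤ[(1+√-295)/2] and disc(K) = d = -295.
29 ∤ -295, so 29 is unramified.
(-295/29) = 24^14 mod 29 = 1, giving Legendre symbol 1.
d is a quadratic residue mod p, hence 29 splits in O_K.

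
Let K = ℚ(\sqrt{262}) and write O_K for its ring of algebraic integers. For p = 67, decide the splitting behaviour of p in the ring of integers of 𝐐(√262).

inert — (67) stays prime in O_K

262 mod 4 = 2, hence disc K = 4·262 = 1048 and O_K = ℤ[√262].
disc(K) = 1048 is not divisible by 67; 67 is unramified.
Legendre symbol by Euler's criterion: (262/67) ≡ 262^33 ≡ 66 (mod 67), i.e. (262/67) = -1.
Legendre symbol -1 ⇒ 67 is inert.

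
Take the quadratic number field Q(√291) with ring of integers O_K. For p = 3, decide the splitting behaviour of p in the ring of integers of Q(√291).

291 mod 4 = 3, hence disc K = 4·291 = 1164 and O_K = ℤ[√291].
3 divides disc(K) = 1164, so 3 ramifies.

ramified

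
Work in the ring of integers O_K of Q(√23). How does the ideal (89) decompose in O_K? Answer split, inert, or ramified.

p is inert

Since 23 ≢ 1 mod 4, the ring of integers is ℤ[√23] with discriminant 4·23 = 92.
Since gcd(89, 92) = 1 the prime 89 does not ramify.
Legendre symbol by Euler's criterion: (23/89) ≡ 23^44 ≡ 88 (mod 89), i.e. (23/89) = -1.
d is a non-residue mod p, hence 89 remains inert in O_K.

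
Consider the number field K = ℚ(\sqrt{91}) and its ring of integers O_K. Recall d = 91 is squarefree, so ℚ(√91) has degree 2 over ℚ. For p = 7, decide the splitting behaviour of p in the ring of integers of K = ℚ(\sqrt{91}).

p ramifies

Since 91 ≢ 1 mod 4, the ring of integers is ℤ[√91] with discriminant 4·91 = 364.
disc(K) = 364 = 7·52, so p = 7 is ramified.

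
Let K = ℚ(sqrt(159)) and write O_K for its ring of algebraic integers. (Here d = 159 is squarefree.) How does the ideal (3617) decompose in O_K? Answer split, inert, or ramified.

p is inert

d = 159 ≡ 3 (mod 4), so O_K = ℤ[√159] and disc(K) = 4d = 636.
Since gcd(3617, 636) = 1 the prime 3617 does not ramify.
Legendre symbol by Euler's criterion: (159/3617) ≡ 159^1808 ≡ 3616 (mod 3617), i.e. (159/3617) = -1.
d is a non-residue mod p, hence 3617 remains inert in O_K.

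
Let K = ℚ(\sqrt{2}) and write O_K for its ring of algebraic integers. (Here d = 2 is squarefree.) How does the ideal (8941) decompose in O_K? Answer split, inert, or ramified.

p is inert

2 mod 4 = 2, hence disc K = 4·2 = 8 and O_K = ℤ[√2].
disc(K) = 8 is not divisible by 8941; 8941 is unramified.
Euler's criterion: 2^4470 mod 8941 = 8940. Thus (2|8941) = -1.
d is a non-residue mod p, hence 8941 remains inert in O_K.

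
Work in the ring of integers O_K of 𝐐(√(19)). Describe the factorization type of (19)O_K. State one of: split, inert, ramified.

d = 19 ≡ 3 (mod 4), so O_K = ℤ[√19] and disc(K) = 4d = 76.
disc(K) = 76 = 19·4, so p = 19 is ramified.

19 is ramified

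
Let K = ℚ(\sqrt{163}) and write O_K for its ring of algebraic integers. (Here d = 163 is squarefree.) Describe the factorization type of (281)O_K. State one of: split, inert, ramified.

d = 163 ≡ 3 (mod 4), so O_K = ℤ[√163] and disc(K) = 4d = 652.
Since gcd(281, 652) = 1 the prime 281 does not ramify.
(163/281) = 163^140 mod 281 = 1, giving Legendre symbol 1.
(163/281) = 1, so 281 splits.

splits completely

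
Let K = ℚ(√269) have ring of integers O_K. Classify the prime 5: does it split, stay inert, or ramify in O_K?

splits completely

269 mod 4 = 1, hence disc K = 269 and O_K = ℤ[(1+√269)/2].
5 ∤ 269, so 5 is unramified.
(269/5) = 4^2 mod 5 = 1, giving Legendre symbol 1.
d is a quadratic residue mod p, hence 5 splits in O_K.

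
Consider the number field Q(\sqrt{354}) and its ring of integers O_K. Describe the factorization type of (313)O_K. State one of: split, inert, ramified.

354 mod 4 = 2, hence disc K = 4·354 = 1416 and O_K = ℤ[√354].
Since gcd(313, 1416) = 1 the prime 313 does not ramify.
(354/313) = 41^156 mod 313 = 312, giving Legendre symbol -1.
d is a non-residue mod p, hence 313 remains inert in O_K.

inert — (313) stays prime in O_K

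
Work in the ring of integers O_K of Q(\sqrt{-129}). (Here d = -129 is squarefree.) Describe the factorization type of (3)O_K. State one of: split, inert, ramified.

d = -129 ≡ 3 (mod 4), so O_K = ℤ[√-129] and disc(K) = 4d = -516.
Ramification test: 3 | -516. The prime 3 ramifies in K.

p ramifies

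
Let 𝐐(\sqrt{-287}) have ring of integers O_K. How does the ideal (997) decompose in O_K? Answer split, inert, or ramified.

split

Since -287 ≡ 1 mod 4, the ring of integers is ℤ[(1+√-287)/2] with discriminant -287.
disc(K) = -287 is not divisible by 997; 997 is unramified.
Euler's criterion: (-287)^498 mod 997 = 1. Thus (-287|997) = 1.
Legendre symbol 1 ⇒ 997 is split.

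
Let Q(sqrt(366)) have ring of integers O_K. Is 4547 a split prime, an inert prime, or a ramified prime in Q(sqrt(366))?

p splits

Since 366 ≢ 1 mod 4, the ring of integers is ℤ[√366] with discriminant 4·366 = 1464.
4547 ∤ 1464, so 4547 is unramified.
Compute (366/4547) via Euler: 366^((4547-1)/2) mod 4547 = 1, so (366/4547) = 1.
d is a quadratic residue mod p, hence 4547 splits in O_K.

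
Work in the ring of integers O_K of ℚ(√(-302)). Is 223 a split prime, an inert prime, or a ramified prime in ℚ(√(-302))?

split

d = -302 ≡ 2 (mod 4), so O_K = ℤ[√-302] and disc(K) = 4d = -1208.
223 ∤ -1208, so 223 is unramified.
(-302/223) = 144^111 mod 223 = 1, giving Legendre symbol 1.
d is a quadratic residue mod p, hence 223 splits in O_K.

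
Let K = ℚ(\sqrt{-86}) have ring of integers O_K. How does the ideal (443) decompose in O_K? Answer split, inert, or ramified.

p is inert

Since -86 ≢ 1 mod 4, the ring of integers is ℤ[√-86] with discriminant 4·(-86) = -344.
Since gcd(443, -344) = 1 the prime 443 does not ramify.
Legendre symbol by Euler's criterion: (-86/443) ≡ (-86)^221 ≡ 442 (mod 443), i.e. (-86/443) = -1.
d is a non-residue mod p, hence 443 remains inert in O_K.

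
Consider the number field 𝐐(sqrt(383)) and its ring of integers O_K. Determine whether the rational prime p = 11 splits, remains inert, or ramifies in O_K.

Since 383 ≢ 1 mod 4, the ring of integers is ℤ[√383] with discriminant 4·383 = 1532.
Since gcd(11, 1532) = 1 the prime 11 does not ramify.
Compute (383/11) via Euler: 9^((11-1)/2) mod 11 = 1, so (383/11) = 1.
d is a quadratic residue mod p, hence 11 splits in O_K.

splits completely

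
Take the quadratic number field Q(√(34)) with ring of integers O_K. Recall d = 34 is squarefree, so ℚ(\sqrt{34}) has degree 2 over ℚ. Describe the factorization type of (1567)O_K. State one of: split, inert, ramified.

Since 34 ≢ 1 mod 4, the ring of integers is ℤ[√34] with discriminant 4·34 = 136.
disc(K) = 136 is not divisible by 1567; 1567 is unramified.
Compute (34/1567) via Euler: 34^((1567-1)/2) mod 1567 = 1566, so (34/1567) = -1.
Legendre symbol -1 ⇒ 1567 is inert.

inert — (1567) stays prime in O_K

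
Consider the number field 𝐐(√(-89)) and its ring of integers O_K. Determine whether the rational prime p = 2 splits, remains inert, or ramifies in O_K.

-89 mod 4 = 3, hence disc K = 4·(-89) = -356 and O_K = ℤ[√-89].
Ramification test: 2 | -356. The prime 2 ramifies in K.

ramifies in O_K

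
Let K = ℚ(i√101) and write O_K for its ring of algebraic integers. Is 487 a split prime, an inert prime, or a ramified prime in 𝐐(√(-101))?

p splits

Since -101 ≢ 1 mod 4, the ring of integers is ℤ[√-101] with discriminant 4·(-101) = -404.
disc(K) = -404 is not divisible by 487; 487 is unramified.
Compute (-101/487) via Euler: 386^((487-1)/2) mod 487 = 1, so (-101/487) = 1.
(-101/487) = 1, so 487 splits.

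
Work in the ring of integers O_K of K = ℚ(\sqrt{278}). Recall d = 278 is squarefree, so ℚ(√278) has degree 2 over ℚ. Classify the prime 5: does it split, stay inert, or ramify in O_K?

278 mod 4 = 2, hence disc K = 4·278 = 1112 and O_K = ℤ[√278].
5 ∤ 1112, so 5 is unramified.
Compute (278/5) via Euler: 3^((5-1)/2) mod 5 = 4, so (278/5) = -1.
d is a non-residue mod p, hence 5 remains inert in O_K.

remains prime (inert)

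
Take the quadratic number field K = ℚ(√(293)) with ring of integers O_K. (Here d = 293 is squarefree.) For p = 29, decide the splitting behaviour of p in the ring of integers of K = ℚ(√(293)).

Since 293 ≡ 1 mod 4, the ring of integers is ℤ[(1+√293)/2] with discriminant 293.
Since gcd(29, 293) = 1 the prime 29 does not ramify.
Euler's criterion: 293^14 mod 29 = 28. Thus (293|29) = -1.
d is a non-residue mod p, hence 29 remains inert in O_K.

29 remains inert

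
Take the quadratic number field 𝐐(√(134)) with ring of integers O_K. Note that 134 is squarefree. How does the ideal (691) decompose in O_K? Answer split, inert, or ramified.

Since 134 ≢ 1 mod 4, the ring of integers is ℤ[√134] with discriminant 4·134 = 536.
disc(K) = 536 is not divisible by 691; 691 is unramified.
Compute (134/691) via Euler: 134^((691-1)/2) mod 691 = 1, so (134/691) = 1.
Legendre symbol 1 ⇒ 691 is split.

split — (691) = 𝔭₁𝔭₂ with 𝔭₁ ≠ 𝔭₂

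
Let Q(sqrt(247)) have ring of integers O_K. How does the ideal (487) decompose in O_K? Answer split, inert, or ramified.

247 mod 4 = 3, hence disc K = 4·247 = 988 and O_K = ℤ[√247].
disc(K) = 988 is not divisible by 487; 487 is unramified.
(247/487) = 247^243 mod 487 = 486, giving Legendre symbol -1.
d is a non-residue mod p, hence 487 remains inert in O_K.

inert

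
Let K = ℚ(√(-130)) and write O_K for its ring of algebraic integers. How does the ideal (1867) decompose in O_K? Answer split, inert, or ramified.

1867 splits in O_K

d = -130 ≡ 2 (mod 4), so O_K = ℤ[√-130] and disc(K) = 4d = -520.
1867 ∤ -520, so 1867 is unramified.
Legendre symbol by Euler's criterion: (-130/1867) ≡ (-130)^933 ≡ 1 (mod 1867), i.e. (-130/1867) = 1.
d is a quadratic residue mod p, hence 1867 splits in O_K.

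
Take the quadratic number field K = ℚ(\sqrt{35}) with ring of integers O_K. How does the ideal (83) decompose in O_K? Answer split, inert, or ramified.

35 mod 4 = 3, hence disc K = 4·35 = 140 and O_K = ℤ[√35].
Since gcd(83, 140) = 1 the prime 83 does not ramify.
Euler's criterion: 35^41 mod 83 = 82. Thus (35|83) = -1.
Legendre symbol -1 ⇒ 83 is inert.

83 remains inert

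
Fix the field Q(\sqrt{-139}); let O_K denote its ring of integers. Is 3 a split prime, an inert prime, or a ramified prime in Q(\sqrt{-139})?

p is inert

Since -139 ≡ 1 mod 4, the ring of integers is ℤ[(1+√-139)/2] with discriminant -139.
3 ∤ -139, so 3 is unramified.
Compute (-139/3) via Euler: 2^((3-1)/2) mod 3 = 2, so (-139/3) = -1.
(-139/3) = -1, so 3 is inert.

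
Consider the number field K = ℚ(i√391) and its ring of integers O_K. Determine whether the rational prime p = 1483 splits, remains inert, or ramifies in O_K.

inert — (1483) stays prime in O_K

d = -391 ≡ 1 (mod 4), so O_K = ℤ[(1+√-391)/2] and disc(K) = d = -391.
1483 ∤ -391, so 1483 is unramified.
Compute (-391/1483) via Euler: 1092^((1483-1)/2) mod 1483 = 1482, so (-391/1483) = -1.
(-391/1483) = -1, so 1483 is inert.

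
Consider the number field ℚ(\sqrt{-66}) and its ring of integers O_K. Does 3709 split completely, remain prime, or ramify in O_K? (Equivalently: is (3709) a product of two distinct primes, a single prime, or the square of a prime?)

split — (3709) = 𝔭₁𝔭₂ with 𝔭₁ ≠ 𝔭₂

-66 mod 4 = 2, hence disc K = 4·(-66) = -264 and O_K = ℤ[√-66].
Since gcd(3709, -264) = 1 the prime 3709 does not ramify.
Compute (-66/3709) via Euler: 3643^((3709-1)/2) mod 3709 = 1, so (-66/3709) = 1.
(-66/3709) = 1, so 3709 splits.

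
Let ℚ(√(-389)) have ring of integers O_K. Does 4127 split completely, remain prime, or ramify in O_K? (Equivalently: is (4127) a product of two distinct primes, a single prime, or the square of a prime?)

Since -389 ≢ 1 mod 4, the ring of integers is ℤ[√-389] with discriminant 4·(-389) = -1556.
Since gcd(4127, -1556) = 1 the prime 4127 does not ramify.
Compute (-389/4127) via Euler: 3738^((4127-1)/2) mod 4127 = 1, so (-389/4127) = 1.
Legendre symbol 1 ⇒ 4127 is split.

splits completely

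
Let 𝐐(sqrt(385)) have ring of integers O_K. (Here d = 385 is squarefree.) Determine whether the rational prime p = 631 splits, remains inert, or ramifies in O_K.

split — (631) = 𝔭₁𝔭₂ with 𝔭₁ ≠ 𝔭₂

385 mod 4 = 1, hence disc K = 385 and O_K = ℤ[(1+√385)/2].
disc(K) = 385 is not divisible by 631; 631 is unramified.
(385/631) = 385^315 mod 631 = 1, giving Legendre symbol 1.
d is a quadratic residue mod p, hence 631 splits in O_K.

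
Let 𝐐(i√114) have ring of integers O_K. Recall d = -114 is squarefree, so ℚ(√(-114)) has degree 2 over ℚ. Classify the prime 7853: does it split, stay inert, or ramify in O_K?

-114 mod 4 = 2, hence disc K = 4·(-114) = -456 and O_K = ℤ[√-114].
7853 ∤ -456, so 7853 is unramified.
Compute (-114/7853) via Euler: 7739^((7853-1)/2) mod 7853 = 1, so (-114/7853) = 1.
(-114/7853) = 1, so 7853 splits.

7853 splits in O_K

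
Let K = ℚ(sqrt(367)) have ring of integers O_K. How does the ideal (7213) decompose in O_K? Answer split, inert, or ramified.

d = 367 ≡ 3 (mod 4), so O_K = ℤ[√367] and disc(K) = 4d = 1468.
7213 ∤ 1468, so 7213 is unramified.
Legendre symbol by Euler's criterion: (367/7213) ≡ 367^3606 ≡ 1 (mod 7213), i.e. (367/7213) = 1.
d is a quadratic residue mod p, hence 7213 splits in O_K.

split — (7213) = 𝔭₁𝔭₂ with 𝔭₁ ≠ 𝔭₂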